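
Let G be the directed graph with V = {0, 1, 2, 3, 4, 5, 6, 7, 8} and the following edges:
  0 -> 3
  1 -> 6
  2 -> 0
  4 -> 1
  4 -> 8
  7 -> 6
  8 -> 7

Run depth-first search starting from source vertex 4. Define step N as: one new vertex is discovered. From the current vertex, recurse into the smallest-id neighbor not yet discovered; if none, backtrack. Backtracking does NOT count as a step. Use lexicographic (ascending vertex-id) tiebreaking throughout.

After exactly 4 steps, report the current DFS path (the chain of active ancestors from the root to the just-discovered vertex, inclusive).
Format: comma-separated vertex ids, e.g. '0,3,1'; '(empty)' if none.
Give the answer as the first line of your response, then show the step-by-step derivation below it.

4,8

step 1: discover 4; path=4; order=4
step 2: discover 1; path=4>1; order=4,1
step 3: discover 6; path=4>1>6; order=4,1,6
step 4: discover 8; path=4>8; order=4,1,6,8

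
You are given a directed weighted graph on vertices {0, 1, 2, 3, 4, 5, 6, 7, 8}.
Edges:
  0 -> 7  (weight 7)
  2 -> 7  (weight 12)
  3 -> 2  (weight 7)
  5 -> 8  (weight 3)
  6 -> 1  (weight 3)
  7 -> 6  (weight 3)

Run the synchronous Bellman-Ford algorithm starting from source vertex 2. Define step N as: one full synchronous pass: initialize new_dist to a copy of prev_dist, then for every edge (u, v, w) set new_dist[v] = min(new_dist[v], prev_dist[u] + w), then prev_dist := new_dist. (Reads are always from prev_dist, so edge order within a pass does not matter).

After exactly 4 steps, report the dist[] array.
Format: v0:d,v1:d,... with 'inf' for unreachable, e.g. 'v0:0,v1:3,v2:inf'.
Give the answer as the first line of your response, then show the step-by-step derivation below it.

v0:inf,v1:18,v2:0,v3:inf,v4:inf,v5:inf,v6:15,v7:12,v8:inf

step 1: dist = v0:inf,v1:inf,v2:0,v3:inf,v4:inf,v5:inf,v6:inf,v7:12,v8:inf
step 2: dist = v0:inf,v1:inf,v2:0,v3:inf,v4:inf,v5:inf,v6:15,v7:12,v8:inf
step 3: dist = v0:inf,v1:18,v2:0,v3:inf,v4:inf,v5:inf,v6:15,v7:12,v8:inf
step 4: dist = v0:inf,v1:18,v2:0,v3:inf,v4:inf,v5:inf,v6:15,v7:12,v8:inf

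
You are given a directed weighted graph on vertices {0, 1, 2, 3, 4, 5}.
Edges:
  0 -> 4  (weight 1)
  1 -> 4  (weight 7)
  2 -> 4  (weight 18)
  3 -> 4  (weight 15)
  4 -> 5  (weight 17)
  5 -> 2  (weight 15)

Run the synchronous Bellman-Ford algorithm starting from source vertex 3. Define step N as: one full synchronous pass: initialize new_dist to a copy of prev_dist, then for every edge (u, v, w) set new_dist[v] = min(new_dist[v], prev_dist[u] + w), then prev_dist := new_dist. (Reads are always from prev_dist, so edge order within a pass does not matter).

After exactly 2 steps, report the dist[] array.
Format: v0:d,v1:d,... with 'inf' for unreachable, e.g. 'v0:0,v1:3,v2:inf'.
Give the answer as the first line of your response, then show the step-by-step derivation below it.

v0:inf,v1:inf,v2:inf,v3:0,v4:15,v5:32

step 1: dist = v0:inf,v1:inf,v2:inf,v3:0,v4:15,v5:inf
step 2: dist = v0:inf,v1:inf,v2:inf,v3:0,v4:15,v5:32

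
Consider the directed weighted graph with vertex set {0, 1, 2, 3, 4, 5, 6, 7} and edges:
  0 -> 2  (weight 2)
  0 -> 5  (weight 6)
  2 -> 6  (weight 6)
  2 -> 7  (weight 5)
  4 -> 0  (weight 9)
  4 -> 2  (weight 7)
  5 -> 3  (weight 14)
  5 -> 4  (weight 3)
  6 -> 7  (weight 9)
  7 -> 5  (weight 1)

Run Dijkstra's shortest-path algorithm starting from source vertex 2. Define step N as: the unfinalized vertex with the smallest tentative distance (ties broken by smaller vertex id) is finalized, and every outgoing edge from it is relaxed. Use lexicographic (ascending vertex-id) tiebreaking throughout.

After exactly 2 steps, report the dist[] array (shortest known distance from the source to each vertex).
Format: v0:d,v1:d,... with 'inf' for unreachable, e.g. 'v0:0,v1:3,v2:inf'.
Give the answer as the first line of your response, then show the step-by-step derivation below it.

v0:inf,v1:inf,v2:0,v3:inf,v4:inf,v5:6,v6:6,v7:5

step 1: dist = v0:inf,v1:inf,v2:0,v3:inf,v4:inf,v5:inf,v6:6,v7:5
step 2: dist = v0:inf,v1:inf,v2:0,v3:inf,v4:inf,v5:6,v6:6,v7:5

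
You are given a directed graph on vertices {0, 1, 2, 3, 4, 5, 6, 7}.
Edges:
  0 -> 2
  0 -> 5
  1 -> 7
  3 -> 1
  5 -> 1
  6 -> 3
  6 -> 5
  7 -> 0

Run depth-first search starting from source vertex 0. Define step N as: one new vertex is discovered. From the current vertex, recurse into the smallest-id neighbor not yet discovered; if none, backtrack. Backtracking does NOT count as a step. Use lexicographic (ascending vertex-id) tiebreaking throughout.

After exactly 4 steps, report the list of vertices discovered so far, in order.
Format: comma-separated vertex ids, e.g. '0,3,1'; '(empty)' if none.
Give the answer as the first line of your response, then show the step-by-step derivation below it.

0,2,5,1

step 1: discover 0; path=0; order=0
step 2: discover 2; path=0>2; order=0,2
step 3: discover 5; path=0>5; order=0,2,5
step 4: discover 1; path=0>5>1; order=0,2,5,1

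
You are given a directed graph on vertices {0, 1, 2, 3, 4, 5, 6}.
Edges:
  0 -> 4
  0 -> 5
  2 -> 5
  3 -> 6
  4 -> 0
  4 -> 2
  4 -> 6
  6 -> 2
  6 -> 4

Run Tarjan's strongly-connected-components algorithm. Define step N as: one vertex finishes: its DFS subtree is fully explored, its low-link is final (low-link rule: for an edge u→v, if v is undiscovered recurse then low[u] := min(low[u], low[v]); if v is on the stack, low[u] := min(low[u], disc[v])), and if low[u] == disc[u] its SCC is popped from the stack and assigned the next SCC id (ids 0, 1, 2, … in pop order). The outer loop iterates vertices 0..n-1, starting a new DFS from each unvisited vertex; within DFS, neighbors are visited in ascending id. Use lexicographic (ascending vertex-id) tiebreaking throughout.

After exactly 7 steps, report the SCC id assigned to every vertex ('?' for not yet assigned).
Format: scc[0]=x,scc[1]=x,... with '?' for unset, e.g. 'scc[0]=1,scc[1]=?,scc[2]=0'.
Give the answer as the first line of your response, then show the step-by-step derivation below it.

scc[0]=2,scc[1]=3,scc[2]=1,scc[3]=4,scc[4]=2,scc[5]=0,scc[6]=2

step 1: low=(low[0]=0,low[1]=?,low[2]=2,low[3]=?,low[4]=0,low[5]=3,low[6]=?); scc=(scc[0]=?,scc[1]=?,scc[2]=?,scc[3]=?,scc[4]=?,scc[5]=0,scc[6]=?)
step 2: low=(low[0]=0,low[1]=?,low[2]=2,low[3]=?,low[4]=0,low[5]=3,low[6]=?); scc=(scc[0]=?,scc[1]=?,scc[2]=1,scc[3]=?,scc[4]=?,scc[5]=0,scc[6]=?)
step 3: low=(low[0]=0,low[1]=?,low[2]=2,low[3]=?,low[4]=0,low[5]=3,low[6]=1); scc=(scc[0]=?,scc[1]=?,scc[2]=1,scc[3]=?,scc[4]=?,scc[5]=0,scc[6]=?)
step 4: low=(low[0]=0,low[1]=?,low[2]=2,low[3]=?,low[4]=0,low[5]=3,low[6]=1); scc=(scc[0]=?,scc[1]=?,scc[2]=1,scc[3]=?,scc[4]=?,scc[5]=0,scc[6]=?)
step 5: low=(low[0]=0,low[1]=?,low[2]=2,low[3]=?,low[4]=0,low[5]=3,low[6]=1); scc=(scc[0]=2,scc[1]=?,scc[2]=1,scc[3]=?,scc[4]=2,scc[5]=0,scc[6]=2)
step 6: low=(low[0]=0,low[1]=5,low[2]=2,low[3]=?,low[4]=0,low[5]=3,low[6]=1); scc=(scc[0]=2,scc[1]=3,scc[2]=1,scc[3]=?,scc[4]=2,scc[5]=0,scc[6]=2)
step 7: low=(low[0]=0,low[1]=5,low[2]=2,low[3]=6,low[4]=0,low[5]=3,low[6]=1); scc=(scc[0]=2,scc[1]=3,scc[2]=1,scc[3]=4,scc[4]=2,scc[5]=0,scc[6]=2)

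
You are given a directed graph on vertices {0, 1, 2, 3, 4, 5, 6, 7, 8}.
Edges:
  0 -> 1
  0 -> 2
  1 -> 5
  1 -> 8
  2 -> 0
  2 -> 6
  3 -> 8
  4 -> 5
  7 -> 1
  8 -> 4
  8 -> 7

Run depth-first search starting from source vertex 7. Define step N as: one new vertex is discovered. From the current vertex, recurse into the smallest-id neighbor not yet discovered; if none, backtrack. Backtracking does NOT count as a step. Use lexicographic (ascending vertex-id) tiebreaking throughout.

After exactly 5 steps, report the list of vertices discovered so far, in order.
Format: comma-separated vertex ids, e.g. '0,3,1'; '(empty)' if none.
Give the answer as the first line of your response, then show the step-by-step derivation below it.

7,1,5,8,4

step 1: discover 7; path=7; order=7
step 2: discover 1; path=7>1; order=7,1
step 3: discover 5; path=7>1>5; order=7,1,5
step 4: discover 8; path=7>1>8; order=7,1,5,8
step 5: discover 4; path=7>1>8>4; order=7,1,5,8,4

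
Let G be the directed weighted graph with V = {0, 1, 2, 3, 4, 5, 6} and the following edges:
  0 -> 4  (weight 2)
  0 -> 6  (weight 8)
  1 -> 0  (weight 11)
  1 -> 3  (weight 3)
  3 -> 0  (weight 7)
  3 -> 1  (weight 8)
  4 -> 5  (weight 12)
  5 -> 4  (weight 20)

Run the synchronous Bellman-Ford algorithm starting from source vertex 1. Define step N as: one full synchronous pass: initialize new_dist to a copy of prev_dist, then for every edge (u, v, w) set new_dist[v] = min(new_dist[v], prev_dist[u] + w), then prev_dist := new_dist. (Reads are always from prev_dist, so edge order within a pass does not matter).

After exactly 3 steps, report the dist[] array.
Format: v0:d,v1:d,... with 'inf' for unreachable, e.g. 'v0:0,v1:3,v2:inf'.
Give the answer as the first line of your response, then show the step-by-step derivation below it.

v0:10,v1:0,v2:inf,v3:3,v4:12,v5:25,v6:18

step 1: dist = v0:11,v1:0,v2:inf,v3:3,v4:inf,v5:inf,v6:inf
step 2: dist = v0:10,v1:0,v2:inf,v3:3,v4:13,v5:inf,v6:19
step 3: dist = v0:10,v1:0,v2:inf,v3:3,v4:12,v5:25,v6:18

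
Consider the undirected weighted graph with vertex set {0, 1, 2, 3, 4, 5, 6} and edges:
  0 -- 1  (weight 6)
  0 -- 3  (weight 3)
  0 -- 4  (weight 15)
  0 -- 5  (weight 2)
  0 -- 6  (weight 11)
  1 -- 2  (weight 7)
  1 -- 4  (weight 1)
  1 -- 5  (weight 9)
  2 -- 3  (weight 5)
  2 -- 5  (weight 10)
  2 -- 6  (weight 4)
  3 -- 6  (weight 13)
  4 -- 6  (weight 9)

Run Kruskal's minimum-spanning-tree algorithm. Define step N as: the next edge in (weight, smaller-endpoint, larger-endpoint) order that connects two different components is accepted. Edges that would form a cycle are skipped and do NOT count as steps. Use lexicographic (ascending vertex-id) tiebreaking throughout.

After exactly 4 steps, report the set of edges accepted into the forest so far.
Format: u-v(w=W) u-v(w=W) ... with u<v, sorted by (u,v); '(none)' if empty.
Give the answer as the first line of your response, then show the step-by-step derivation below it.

0-3(w=3) 0-5(w=2) 1-4(w=1) 2-6(w=4)

step 1: add edge 1-4 (w=1); MST = {1-4(w=1)}
step 2: add edge 0-5 (w=2); MST = {0-5(w=2) 1-4(w=1)}
step 3: add edge 0-3 (w=3); MST = {0-3(w=3) 0-5(w=2) 1-4(w=1)}
step 4: add edge 2-6 (w=4); MST = {0-3(w=3) 0-5(w=2) 1-4(w=1) 2-6(w=4)}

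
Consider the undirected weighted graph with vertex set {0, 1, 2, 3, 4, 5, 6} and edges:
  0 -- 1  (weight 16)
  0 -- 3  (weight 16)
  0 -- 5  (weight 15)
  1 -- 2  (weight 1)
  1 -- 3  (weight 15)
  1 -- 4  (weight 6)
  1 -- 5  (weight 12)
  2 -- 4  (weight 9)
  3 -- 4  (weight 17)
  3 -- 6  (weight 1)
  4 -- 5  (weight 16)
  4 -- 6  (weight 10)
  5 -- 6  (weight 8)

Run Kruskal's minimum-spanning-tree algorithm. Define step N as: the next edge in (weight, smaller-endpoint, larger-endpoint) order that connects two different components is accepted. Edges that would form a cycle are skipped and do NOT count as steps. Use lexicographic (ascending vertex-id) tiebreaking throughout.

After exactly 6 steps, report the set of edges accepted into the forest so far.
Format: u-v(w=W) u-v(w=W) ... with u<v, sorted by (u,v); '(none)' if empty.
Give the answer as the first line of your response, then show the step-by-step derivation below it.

0-5(w=15) 1-2(w=1) 1-4(w=6) 3-6(w=1) 4-6(w=10) 5-6(w=8)

step 1: add edge 1-2 (w=1); MST = {1-2(w=1)}
step 2: add edge 3-6 (w=1); MST = {1-2(w=1) 3-6(w=1)}
step 3: add edge 1-4 (w=6); MST = {1-2(w=1) 1-4(w=6) 3-6(w=1)}
step 4: add edge 5-6 (w=8); MST = {1-2(w=1) 1-4(w=6) 3-6(w=1) 5-6(w=8)}
step 5: add edge 4-6 (w=10); MST = {1-2(w=1) 1-4(w=6) 3-6(w=1) 4-6(w=10) 5-6(w=8)}
step 6: add edge 0-5 (w=15); MST = {0-5(w=15) 1-2(w=1) 1-4(w=6) 3-6(w=1) 4-6(w=10) 5-6(w=8)}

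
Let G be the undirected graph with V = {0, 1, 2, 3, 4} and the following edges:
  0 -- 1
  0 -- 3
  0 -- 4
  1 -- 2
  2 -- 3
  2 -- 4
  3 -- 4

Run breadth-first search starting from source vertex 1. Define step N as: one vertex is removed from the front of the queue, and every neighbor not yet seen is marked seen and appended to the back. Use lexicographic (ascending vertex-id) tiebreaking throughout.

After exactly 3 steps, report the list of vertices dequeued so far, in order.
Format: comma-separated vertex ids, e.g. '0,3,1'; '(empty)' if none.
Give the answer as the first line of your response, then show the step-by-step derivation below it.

1,0,2

step 1: dequeue 1; queue=[0,2]; order=1
step 2: dequeue 0; queue=[2,3,4]; order=1,0
step 3: dequeue 2; queue=[3,4]; order=1,0,2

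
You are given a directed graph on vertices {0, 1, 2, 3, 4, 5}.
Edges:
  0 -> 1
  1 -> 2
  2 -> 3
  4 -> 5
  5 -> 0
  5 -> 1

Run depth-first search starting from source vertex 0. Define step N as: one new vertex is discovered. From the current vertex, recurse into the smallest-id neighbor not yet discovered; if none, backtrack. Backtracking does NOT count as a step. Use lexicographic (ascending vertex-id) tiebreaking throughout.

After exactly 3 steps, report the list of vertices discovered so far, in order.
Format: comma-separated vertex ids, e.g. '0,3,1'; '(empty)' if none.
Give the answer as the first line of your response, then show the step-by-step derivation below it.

0,1,2

step 1: discover 0; path=0; order=0
step 2: discover 1; path=0>1; order=0,1
step 3: discover 2; path=0>1>2; order=0,1,2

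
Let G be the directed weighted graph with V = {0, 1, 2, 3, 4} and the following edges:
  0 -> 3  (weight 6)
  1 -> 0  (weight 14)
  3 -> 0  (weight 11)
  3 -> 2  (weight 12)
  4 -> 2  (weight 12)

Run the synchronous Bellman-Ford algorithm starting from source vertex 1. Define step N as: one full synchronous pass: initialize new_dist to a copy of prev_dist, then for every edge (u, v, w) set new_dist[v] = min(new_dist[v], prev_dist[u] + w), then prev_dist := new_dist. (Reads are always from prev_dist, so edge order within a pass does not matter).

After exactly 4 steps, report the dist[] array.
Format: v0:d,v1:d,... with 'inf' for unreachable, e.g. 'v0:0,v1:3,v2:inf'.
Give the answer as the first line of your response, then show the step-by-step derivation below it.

v0:14,v1:0,v2:32,v3:20,v4:inf

step 1: dist = v0:14,v1:0,v2:inf,v3:inf,v4:inf
step 2: dist = v0:14,v1:0,v2:inf,v3:20,v4:inf
step 3: dist = v0:14,v1:0,v2:32,v3:20,v4:inf
step 4: dist = v0:14,v1:0,v2:32,v3:20,v4:inf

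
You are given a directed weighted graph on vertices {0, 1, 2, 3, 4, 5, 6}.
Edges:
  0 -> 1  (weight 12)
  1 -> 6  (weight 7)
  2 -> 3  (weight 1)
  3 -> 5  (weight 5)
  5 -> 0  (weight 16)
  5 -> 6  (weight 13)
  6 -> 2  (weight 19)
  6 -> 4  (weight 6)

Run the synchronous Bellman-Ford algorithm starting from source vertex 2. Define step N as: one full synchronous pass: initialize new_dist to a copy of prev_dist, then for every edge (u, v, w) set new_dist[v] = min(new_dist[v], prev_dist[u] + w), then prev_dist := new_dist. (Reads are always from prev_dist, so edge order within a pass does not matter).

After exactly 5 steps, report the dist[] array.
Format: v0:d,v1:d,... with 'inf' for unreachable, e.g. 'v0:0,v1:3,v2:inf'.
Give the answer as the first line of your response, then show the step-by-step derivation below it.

v0:22,v1:34,v2:0,v3:1,v4:25,v5:6,v6:19

step 1: dist = v0:inf,v1:inf,v2:0,v3:1,v4:inf,v5:inf,v6:inf
step 2: dist = v0:inf,v1:inf,v2:0,v3:1,v4:inf,v5:6,v6:inf
step 3: dist = v0:22,v1:inf,v2:0,v3:1,v4:inf,v5:6,v6:19
step 4: dist = v0:22,v1:34,v2:0,v3:1,v4:25,v5:6,v6:19
step 5: dist = v0:22,v1:34,v2:0,v3:1,v4:25,v5:6,v6:19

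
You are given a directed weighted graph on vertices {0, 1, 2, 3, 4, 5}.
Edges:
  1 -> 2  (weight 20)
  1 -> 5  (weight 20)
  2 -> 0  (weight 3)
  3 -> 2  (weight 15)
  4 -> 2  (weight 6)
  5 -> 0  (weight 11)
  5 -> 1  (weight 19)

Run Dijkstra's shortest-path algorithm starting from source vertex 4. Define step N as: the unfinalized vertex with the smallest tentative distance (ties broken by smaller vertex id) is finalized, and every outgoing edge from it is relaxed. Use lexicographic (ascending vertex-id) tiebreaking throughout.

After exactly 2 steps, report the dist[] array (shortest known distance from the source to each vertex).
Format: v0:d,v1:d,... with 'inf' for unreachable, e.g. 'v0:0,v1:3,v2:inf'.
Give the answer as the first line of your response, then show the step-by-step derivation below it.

v0:9,v1:inf,v2:6,v3:inf,v4:0,v5:inf

step 1: dist = v0:inf,v1:inf,v2:6,v3:inf,v4:0,v5:inf
step 2: dist = v0:9,v1:inf,v2:6,v3:inf,v4:0,v5:inf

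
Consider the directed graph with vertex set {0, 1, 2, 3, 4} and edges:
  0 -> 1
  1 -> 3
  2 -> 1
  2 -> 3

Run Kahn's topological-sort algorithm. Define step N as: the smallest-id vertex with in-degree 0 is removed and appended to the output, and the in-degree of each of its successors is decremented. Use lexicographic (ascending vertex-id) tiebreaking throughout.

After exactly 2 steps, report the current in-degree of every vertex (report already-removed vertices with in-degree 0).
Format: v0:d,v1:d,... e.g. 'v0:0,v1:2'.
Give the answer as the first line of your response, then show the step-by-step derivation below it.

v0:0,v1:0,v2:0,v3:1,v4:0

step 1: output 0; order=[0]; indeg=(0,1,0,2,0)
step 2: output 2; order=[0,2]; indeg=(0,0,0,1,0)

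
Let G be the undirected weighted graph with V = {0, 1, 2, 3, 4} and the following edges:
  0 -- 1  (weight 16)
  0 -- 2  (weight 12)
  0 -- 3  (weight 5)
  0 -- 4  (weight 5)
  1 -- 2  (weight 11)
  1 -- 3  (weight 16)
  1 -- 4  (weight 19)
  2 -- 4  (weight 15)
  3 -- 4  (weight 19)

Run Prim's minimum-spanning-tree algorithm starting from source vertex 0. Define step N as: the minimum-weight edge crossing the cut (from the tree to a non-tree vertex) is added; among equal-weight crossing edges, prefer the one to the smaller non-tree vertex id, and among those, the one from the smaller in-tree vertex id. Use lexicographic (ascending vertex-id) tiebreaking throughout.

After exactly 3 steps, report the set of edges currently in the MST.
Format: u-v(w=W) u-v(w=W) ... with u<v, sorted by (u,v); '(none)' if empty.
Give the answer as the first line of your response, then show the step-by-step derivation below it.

0-2(w=12) 0-3(w=5) 0-4(w=5)

step 1: add edge 0-3 (w=5); MST = {0-3(w=5)}
step 2: add edge 0-4 (w=5); MST = {0-3(w=5) 0-4(w=5)}
step 3: add edge 0-2 (w=12); MST = {0-2(w=12) 0-3(w=5) 0-4(w=5)}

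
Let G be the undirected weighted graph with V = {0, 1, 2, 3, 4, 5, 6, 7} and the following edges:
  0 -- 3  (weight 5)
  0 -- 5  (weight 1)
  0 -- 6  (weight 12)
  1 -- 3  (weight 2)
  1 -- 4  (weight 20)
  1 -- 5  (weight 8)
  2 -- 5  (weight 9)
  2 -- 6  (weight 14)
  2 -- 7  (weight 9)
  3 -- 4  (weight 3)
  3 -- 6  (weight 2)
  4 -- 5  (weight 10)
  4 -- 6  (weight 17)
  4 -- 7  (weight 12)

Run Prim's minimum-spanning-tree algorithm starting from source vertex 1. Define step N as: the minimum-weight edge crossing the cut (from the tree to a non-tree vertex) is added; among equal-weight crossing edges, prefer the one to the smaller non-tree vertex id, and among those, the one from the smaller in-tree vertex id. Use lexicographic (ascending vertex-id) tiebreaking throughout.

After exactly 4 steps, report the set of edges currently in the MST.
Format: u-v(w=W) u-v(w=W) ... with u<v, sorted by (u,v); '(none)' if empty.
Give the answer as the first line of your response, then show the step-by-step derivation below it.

0-3(w=5) 1-3(w=2) 3-4(w=3) 3-6(w=2)

step 1: add edge 1-3 (w=2); MST = {1-3(w=2)}
step 2: add edge 3-6 (w=2); MST = {1-3(w=2) 3-6(w=2)}
step 3: add edge 3-4 (w=3); MST = {1-3(w=2) 3-4(w=3) 3-6(w=2)}
step 4: add edge 0-3 (w=5); MST = {0-3(w=5) 1-3(w=2) 3-4(w=3) 3-6(w=2)}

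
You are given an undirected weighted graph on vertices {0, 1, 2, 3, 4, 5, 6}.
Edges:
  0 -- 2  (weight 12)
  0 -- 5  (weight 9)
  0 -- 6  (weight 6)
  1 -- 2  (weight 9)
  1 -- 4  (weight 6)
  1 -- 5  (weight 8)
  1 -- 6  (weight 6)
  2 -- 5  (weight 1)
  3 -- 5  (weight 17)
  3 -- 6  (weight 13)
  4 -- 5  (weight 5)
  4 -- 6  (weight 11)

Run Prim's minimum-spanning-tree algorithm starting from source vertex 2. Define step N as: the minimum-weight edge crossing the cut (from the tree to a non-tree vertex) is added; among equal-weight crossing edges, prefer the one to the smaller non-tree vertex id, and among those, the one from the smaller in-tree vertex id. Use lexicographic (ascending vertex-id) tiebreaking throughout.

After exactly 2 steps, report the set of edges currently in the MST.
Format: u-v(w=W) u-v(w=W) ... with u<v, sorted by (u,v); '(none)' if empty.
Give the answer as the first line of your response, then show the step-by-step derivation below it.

2-5(w=1) 4-5(w=5)

step 1: add edge 2-5 (w=1); MST = {2-5(w=1)}
step 2: add edge 4-5 (w=5); MST = {2-5(w=1) 4-5(w=5)}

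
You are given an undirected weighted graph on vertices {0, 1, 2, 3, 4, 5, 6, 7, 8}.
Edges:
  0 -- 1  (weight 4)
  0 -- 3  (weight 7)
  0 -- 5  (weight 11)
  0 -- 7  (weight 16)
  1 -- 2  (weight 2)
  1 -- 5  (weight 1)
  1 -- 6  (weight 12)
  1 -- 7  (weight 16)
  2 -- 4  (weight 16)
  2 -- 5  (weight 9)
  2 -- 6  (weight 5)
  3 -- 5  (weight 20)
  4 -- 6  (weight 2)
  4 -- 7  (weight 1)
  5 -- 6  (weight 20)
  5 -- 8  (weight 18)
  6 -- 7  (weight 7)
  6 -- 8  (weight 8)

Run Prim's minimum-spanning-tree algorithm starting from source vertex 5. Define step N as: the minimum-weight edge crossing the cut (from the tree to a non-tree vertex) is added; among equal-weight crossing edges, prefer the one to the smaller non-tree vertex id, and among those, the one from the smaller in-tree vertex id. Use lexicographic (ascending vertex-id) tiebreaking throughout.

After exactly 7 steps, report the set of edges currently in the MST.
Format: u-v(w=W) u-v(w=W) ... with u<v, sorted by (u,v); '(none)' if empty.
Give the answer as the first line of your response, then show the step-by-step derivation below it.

0-1(w=4) 0-3(w=7) 1-2(w=2) 1-5(w=1) 2-6(w=5) 4-6(w=2) 4-7(w=1)

step 1: add edge 1-5 (w=1); MST = {1-5(w=1)}
step 2: add edge 1-2 (w=2); MST = {1-2(w=2) 1-5(w=1)}
step 3: add edge 0-1 (w=4); MST = {0-1(w=4) 1-2(w=2) 1-5(w=1)}
step 4: add edge 2-6 (w=5); MST = {0-1(w=4) 1-2(w=2) 1-5(w=1) 2-6(w=5)}
step 5: add edge 4-6 (w=2); MST = {0-1(w=4) 1-2(w=2) 1-5(w=1) 2-6(w=5) 4-6(w=2)}
step 6: add edge 4-7 (w=1); MST = {0-1(w=4) 1-2(w=2) 1-5(w=1) 2-6(w=5) 4-6(w=2) 4-7(w=1)}
step 7: add edge 0-3 (w=7); MST = {0-1(w=4) 0-3(w=7) 1-2(w=2) 1-5(w=1) 2-6(w=5) 4-6(w=2) 4-7(w=1)}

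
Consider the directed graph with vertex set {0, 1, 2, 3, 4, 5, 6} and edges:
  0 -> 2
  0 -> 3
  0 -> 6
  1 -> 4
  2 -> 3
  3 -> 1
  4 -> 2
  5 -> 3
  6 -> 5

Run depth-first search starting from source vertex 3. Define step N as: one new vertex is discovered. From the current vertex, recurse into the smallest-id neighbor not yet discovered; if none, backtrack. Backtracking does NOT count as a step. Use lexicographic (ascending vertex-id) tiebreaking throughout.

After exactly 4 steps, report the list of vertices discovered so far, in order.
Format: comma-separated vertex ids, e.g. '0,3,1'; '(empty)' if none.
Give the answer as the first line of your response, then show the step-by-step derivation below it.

3,1,4,2

step 1: discover 3; path=3; order=3
step 2: discover 1; path=3>1; order=3,1
step 3: discover 4; path=3>1>4; order=3,1,4
step 4: discover 2; path=3>1>4>2; order=3,1,4,2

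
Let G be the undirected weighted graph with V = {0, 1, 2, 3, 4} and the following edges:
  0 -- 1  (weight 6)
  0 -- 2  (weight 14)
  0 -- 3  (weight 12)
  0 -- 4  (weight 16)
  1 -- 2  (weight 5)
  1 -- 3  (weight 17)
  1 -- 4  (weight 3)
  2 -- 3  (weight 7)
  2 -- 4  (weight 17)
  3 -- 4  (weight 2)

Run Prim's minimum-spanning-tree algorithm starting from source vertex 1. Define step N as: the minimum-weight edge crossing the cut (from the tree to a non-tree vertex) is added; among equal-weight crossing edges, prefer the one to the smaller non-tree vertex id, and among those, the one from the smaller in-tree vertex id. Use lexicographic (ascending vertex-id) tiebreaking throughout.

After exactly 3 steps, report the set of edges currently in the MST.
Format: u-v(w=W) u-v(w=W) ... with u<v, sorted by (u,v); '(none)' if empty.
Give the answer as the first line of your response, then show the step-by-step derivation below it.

1-2(w=5) 1-4(w=3) 3-4(w=2)

step 1: add edge 1-4 (w=3); MST = {1-4(w=3)}
step 2: add edge 3-4 (w=2); MST = {1-4(w=3) 3-4(w=2)}
step 3: add edge 1-2 (w=5); MST = {1-2(w=5) 1-4(w=3) 3-4(w=2)}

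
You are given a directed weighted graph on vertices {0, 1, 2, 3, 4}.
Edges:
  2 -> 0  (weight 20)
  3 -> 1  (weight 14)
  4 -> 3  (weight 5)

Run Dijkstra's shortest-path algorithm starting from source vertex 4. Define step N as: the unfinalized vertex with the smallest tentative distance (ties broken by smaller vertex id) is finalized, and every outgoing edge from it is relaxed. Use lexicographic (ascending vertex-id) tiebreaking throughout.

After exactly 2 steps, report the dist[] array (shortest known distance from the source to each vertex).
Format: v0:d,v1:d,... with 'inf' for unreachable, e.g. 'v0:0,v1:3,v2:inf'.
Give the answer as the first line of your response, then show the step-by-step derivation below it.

v0:inf,v1:19,v2:inf,v3:5,v4:0

step 1: dist = v0:inf,v1:inf,v2:inf,v3:5,v4:0
step 2: dist = v0:inf,v1:19,v2:inf,v3:5,v4:0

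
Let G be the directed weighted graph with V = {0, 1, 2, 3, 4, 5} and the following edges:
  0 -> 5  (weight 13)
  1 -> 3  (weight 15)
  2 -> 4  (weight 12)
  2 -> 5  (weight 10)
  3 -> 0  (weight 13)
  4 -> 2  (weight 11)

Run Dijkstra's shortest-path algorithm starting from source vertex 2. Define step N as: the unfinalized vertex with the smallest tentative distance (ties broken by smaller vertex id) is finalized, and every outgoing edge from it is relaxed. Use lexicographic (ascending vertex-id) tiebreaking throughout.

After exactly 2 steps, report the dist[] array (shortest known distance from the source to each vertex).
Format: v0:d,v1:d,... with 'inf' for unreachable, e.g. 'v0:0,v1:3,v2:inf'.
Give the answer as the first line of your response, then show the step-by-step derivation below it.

v0:inf,v1:inf,v2:0,v3:inf,v4:12,v5:10

step 1: dist = v0:inf,v1:inf,v2:0,v3:inf,v4:12,v5:10
step 2: dist = v0:inf,v1:inf,v2:0,v3:inf,v4:12,v5:10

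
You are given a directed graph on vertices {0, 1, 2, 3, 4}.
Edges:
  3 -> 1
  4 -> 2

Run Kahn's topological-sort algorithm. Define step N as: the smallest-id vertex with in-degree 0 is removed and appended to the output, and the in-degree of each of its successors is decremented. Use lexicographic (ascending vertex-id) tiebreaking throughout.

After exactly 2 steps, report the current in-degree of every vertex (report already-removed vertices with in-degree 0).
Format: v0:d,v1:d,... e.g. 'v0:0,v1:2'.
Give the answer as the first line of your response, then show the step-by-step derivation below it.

v0:0,v1:0,v2:1,v3:0,v4:0

step 1: output 0; order=[0]; indeg=(0,1,1,0,0)
step 2: output 3; order=[0,3]; indeg=(0,0,1,0,0)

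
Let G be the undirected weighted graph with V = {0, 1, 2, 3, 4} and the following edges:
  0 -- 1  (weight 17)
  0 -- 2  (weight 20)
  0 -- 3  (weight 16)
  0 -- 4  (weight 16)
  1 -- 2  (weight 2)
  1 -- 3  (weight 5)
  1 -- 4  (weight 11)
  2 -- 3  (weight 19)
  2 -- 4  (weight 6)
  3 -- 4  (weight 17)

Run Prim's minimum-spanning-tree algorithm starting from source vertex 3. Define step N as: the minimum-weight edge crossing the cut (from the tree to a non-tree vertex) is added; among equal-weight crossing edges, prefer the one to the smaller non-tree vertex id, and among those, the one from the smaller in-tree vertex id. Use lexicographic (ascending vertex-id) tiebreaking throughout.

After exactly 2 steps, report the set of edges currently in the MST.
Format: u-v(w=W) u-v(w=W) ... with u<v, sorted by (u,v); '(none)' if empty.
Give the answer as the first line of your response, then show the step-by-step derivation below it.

1-2(w=2) 1-3(w=5)

step 1: add edge 1-3 (w=5); MST = {1-3(w=5)}
step 2: add edge 1-2 (w=2); MST = {1-2(w=2) 1-3(w=5)}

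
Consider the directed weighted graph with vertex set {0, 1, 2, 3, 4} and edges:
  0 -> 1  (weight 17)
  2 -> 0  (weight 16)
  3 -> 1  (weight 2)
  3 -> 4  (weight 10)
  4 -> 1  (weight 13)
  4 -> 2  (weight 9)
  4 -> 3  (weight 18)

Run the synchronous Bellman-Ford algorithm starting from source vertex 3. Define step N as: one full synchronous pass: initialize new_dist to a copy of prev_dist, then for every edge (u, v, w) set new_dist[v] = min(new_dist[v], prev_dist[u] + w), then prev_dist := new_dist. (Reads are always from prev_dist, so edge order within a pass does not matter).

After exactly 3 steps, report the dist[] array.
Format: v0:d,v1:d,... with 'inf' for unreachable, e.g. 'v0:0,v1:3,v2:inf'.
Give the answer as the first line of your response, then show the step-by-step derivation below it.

v0:35,v1:2,v2:19,v3:0,v4:10

step 1: dist = v0:inf,v1:2,v2:inf,v3:0,v4:10
step 2: dist = v0:inf,v1:2,v2:19,v3:0,v4:10
step 3: dist = v0:35,v1:2,v2:19,v3:0,v4:10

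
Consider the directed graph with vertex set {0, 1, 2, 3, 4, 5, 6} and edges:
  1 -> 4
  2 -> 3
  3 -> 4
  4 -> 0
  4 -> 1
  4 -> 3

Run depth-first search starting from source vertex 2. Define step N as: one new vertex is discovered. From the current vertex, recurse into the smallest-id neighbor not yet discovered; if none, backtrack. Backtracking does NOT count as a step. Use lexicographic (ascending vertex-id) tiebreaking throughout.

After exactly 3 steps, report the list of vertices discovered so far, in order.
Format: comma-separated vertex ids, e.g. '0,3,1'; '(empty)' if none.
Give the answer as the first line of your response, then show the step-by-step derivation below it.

2,3,4

step 1: discover 2; path=2; order=2
step 2: discover 3; path=2>3; order=2,3
step 3: discover 4; path=2>3>4; order=2,3,4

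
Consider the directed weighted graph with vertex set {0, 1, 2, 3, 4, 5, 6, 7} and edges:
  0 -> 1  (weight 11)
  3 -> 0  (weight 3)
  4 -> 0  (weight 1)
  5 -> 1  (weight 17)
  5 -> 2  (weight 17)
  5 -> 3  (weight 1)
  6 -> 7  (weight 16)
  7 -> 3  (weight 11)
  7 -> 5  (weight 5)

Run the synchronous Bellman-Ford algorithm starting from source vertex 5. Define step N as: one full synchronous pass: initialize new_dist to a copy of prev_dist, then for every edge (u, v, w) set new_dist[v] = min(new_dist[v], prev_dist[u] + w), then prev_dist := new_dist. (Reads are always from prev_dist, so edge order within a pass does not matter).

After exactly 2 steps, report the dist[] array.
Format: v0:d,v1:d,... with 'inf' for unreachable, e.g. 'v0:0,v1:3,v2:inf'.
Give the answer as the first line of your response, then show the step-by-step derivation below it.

v0:4,v1:17,v2:17,v3:1,v4:inf,v5:0,v6:inf,v7:inf

step 1: dist = v0:inf,v1:17,v2:17,v3:1,v4:inf,v5:0,v6:inf,v7:inf
step 2: dist = v0:4,v1:17,v2:17,v3:1,v4:inf,v5:0,v6:inf,v7:inf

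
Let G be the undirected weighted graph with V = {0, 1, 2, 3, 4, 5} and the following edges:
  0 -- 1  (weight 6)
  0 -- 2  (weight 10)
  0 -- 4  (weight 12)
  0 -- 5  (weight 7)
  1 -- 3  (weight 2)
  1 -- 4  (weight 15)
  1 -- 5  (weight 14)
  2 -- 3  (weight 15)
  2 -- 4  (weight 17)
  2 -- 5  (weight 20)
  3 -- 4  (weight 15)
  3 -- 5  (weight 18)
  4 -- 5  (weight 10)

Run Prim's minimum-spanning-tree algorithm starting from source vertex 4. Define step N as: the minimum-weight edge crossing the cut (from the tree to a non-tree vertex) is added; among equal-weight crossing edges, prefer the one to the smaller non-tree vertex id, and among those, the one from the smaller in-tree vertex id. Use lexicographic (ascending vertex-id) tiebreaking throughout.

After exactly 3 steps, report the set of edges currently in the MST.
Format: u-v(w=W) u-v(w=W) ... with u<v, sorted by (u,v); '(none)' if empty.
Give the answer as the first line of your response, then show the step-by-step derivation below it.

0-1(w=6) 0-5(w=7) 4-5(w=10)

step 1: add edge 4-5 (w=10); MST = {4-5(w=10)}
step 2: add edge 0-5 (w=7); MST = {0-5(w=7) 4-5(w=10)}
step 3: add edge 0-1 (w=6); MST = {0-1(w=6) 0-5(w=7) 4-5(w=10)}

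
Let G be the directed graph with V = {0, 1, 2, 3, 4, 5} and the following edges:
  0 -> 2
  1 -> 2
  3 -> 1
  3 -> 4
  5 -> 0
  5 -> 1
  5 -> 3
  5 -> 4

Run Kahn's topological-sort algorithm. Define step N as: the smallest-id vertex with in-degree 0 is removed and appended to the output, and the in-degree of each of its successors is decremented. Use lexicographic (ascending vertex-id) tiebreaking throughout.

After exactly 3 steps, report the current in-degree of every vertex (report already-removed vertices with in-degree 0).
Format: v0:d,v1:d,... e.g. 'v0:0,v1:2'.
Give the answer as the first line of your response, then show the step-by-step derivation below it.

v0:0,v1:0,v2:1,v3:0,v4:0,v5:0

step 1: output 5; order=[5]; indeg=(0,1,2,0,1,0)
step 2: output 0; order=[5,0]; indeg=(0,1,1,0,1,0)
step 3: output 3; order=[5,0,3]; indeg=(0,0,1,0,0,0)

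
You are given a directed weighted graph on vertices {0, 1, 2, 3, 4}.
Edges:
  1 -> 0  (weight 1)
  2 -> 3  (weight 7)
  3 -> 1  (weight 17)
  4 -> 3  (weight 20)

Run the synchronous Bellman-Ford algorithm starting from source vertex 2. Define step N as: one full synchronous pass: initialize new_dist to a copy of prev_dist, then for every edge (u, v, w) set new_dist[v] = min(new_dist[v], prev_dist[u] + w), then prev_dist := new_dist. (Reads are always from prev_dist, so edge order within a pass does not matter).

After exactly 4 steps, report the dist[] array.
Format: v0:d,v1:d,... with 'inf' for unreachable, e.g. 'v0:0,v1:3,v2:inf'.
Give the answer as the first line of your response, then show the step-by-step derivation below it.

v0:25,v1:24,v2:0,v3:7,v4:inf

step 1: dist = v0:inf,v1:inf,v2:0,v3:7,v4:inf
step 2: dist = v0:inf,v1:24,v2:0,v3:7,v4:inf
step 3: dist = v0:25,v1:24,v2:0,v3:7,v4:inf
step 4: dist = v0:25,v1:24,v2:0,v3:7,v4:inf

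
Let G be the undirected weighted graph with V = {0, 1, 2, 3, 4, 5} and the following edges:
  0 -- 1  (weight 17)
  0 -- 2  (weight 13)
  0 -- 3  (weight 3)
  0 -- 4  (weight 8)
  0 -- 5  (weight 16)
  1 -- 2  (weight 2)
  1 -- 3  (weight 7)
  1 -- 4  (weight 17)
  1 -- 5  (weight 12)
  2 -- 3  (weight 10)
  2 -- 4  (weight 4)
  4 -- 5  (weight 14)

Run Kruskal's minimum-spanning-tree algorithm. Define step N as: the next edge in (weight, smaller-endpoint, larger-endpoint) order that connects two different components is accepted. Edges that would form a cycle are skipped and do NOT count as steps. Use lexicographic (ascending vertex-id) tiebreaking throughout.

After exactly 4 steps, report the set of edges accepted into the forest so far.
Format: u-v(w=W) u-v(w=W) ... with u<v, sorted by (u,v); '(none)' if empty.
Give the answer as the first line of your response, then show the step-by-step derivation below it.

0-3(w=3) 1-2(w=2) 1-3(w=7) 2-4(w=4)

step 1: add edge 1-2 (w=2); MST = {1-2(w=2)}
step 2: add edge 0-3 (w=3); MST = {0-3(w=3) 1-2(w=2)}
step 3: add edge 2-4 (w=4); MST = {0-3(w=3) 1-2(w=2) 2-4(w=4)}
step 4: add edge 1-3 (w=7); MST = {0-3(w=3) 1-2(w=2) 1-3(w=7) 2-4(w=4)}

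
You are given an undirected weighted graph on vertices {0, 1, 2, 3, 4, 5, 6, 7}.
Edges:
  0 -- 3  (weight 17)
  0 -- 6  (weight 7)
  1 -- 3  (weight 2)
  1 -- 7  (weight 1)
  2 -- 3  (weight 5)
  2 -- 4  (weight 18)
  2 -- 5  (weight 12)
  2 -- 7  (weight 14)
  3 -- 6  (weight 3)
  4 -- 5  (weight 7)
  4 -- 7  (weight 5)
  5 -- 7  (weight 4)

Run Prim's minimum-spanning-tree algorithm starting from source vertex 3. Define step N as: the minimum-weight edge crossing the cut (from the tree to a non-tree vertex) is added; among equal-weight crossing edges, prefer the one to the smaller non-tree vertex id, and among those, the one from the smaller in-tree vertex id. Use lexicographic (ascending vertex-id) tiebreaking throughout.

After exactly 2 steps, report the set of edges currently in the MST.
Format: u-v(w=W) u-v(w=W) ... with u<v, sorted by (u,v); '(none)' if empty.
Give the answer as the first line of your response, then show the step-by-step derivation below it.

1-3(w=2) 1-7(w=1)

step 1: add edge 1-3 (w=2); MST = {1-3(w=2)}
step 2: add edge 1-7 (w=1); MST = {1-3(w=2) 1-7(w=1)}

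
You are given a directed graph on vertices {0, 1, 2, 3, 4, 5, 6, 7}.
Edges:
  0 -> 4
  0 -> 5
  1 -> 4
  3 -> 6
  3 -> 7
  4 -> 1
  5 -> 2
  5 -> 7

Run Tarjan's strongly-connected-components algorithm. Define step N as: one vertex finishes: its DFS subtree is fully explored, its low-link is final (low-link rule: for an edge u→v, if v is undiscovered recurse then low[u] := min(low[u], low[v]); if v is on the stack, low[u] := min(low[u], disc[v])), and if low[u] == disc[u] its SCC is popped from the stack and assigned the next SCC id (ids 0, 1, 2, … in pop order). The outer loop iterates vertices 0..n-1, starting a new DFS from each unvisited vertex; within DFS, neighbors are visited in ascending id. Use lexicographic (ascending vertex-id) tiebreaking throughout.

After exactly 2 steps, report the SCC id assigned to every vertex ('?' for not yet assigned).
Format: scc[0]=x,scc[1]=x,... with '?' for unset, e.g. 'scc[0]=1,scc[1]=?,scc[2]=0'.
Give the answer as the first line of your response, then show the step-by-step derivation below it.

scc[0]=?,scc[1]=0,scc[2]=?,scc[3]=?,scc[4]=0,scc[5]=?,scc[6]=?,scc[7]=?

step 1: low=(low[0]=0,low[1]=1,low[2]=?,low[3]=?,low[4]=1,low[5]=?,low[6]=?,low[7]=?); scc=(scc[0]=?,scc[1]=?,scc[2]=?,scc[3]=?,scc[4]=?,scc[5]=?,scc[6]=?,scc[7]=?)
step 2: low=(low[0]=0,low[1]=1,low[2]=?,low[3]=?,low[4]=1,low[5]=?,low[6]=?,low[7]=?); scc=(scc[0]=?,scc[1]=0,scc[2]=?,scc[3]=?,scc[4]=0,scc[5]=?,scc[6]=?,scc[7]=?)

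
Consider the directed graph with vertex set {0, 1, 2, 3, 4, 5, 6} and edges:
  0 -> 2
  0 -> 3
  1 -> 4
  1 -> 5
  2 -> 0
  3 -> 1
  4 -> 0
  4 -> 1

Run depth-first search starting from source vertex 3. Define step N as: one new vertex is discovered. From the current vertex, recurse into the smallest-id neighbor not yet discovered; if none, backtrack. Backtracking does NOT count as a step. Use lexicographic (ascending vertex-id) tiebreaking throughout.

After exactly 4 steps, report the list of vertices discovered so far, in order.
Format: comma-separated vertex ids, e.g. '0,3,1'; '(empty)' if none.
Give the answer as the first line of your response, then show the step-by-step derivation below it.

3,1,4,0

step 1: discover 3; path=3; order=3
step 2: discover 1; path=3>1; order=3,1
step 3: discover 4; path=3>1>4; order=3,1,4
step 4: discover 0; path=3>1>4>0; order=3,1,4,0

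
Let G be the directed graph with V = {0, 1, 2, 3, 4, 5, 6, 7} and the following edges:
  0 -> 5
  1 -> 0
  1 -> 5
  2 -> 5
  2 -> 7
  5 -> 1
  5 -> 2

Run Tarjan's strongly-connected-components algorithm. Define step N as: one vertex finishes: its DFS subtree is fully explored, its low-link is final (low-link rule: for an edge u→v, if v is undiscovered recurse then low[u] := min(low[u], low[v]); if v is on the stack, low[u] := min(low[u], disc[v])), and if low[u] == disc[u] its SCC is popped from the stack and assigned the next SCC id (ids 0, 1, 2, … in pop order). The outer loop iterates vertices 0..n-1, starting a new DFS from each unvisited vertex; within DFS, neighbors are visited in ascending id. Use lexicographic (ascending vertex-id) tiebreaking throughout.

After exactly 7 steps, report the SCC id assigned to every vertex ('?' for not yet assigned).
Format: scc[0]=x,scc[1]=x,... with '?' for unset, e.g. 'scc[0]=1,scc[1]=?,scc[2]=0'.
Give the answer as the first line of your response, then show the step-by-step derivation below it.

scc[0]=1,scc[1]=1,scc[2]=1,scc[3]=2,scc[4]=3,scc[5]=1,scc[6]=?,scc[7]=0

step 1: low=(low[0]=0,low[1]=0,low[2]=?,low[3]=?,low[4]=?,low[5]=1,low[6]=?,low[7]=?); scc=(scc[0]=?,scc[1]=?,scc[2]=?,scc[3]=?,scc[4]=?,scc[5]=?,scc[6]=?,scc[7]=?)
step 2: low=(low[0]=0,low[1]=0,low[2]=1,low[3]=?,low[4]=?,low[5]=0,low[6]=?,low[7]=4); scc=(scc[0]=?,scc[1]=?,scc[2]=?,scc[3]=?,scc[4]=?,scc[5]=?,scc[6]=?,scc[7]=0)
step 3: low=(low[0]=0,low[1]=0,low[2]=1,low[3]=?,low[4]=?,low[5]=0,low[6]=?,low[7]=4); scc=(scc[0]=?,scc[1]=?,scc[2]=?,scc[3]=?,scc[4]=?,scc[5]=?,scc[6]=?,scc[7]=0)
step 4: low=(low[0]=0,low[1]=0,low[2]=1,low[3]=?,low[4]=?,low[5]=0,low[6]=?,low[7]=4); scc=(scc[0]=?,scc[1]=?,scc[2]=?,scc[3]=?,scc[4]=?,scc[5]=?,scc[6]=?,scc[7]=0)
step 5: low=(low[0]=0,low[1]=0,low[2]=1,low[3]=?,low[4]=?,low[5]=0,low[6]=?,low[7]=4); scc=(scc[0]=1,scc[1]=1,scc[2]=1,scc[3]=?,scc[4]=?,scc[5]=1,scc[6]=?,scc[7]=0)
step 6: low=(low[0]=0,low[1]=0,low[2]=1,low[3]=5,low[4]=?,low[5]=0,low[6]=?,low[7]=4); scc=(scc[0]=1,scc[1]=1,scc[2]=1,scc[3]=2,scc[4]=?,scc[5]=1,scc[6]=?,scc[7]=0)
step 7: low=(low[0]=0,low[1]=0,low[2]=1,low[3]=5,low[4]=6,low[5]=0,low[6]=?,low[7]=4); scc=(scc[0]=1,scc[1]=1,scc[2]=1,scc[3]=2,scc[4]=3,scc[5]=1,scc[6]=?,scc[7]=0)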